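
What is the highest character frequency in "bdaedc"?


Input: bdaedc
Character counts:
  'a': 1
  'b': 1
  'c': 1
  'd': 2
  'e': 1
Maximum frequency: 2

2


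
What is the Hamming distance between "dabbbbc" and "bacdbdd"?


Comparing "dabbbbc" and "bacdbdd" position by position:
  Position 0: 'd' vs 'b' => differ
  Position 1: 'a' vs 'a' => same
  Position 2: 'b' vs 'c' => differ
  Position 3: 'b' vs 'd' => differ
  Position 4: 'b' vs 'b' => same
  Position 5: 'b' vs 'd' => differ
  Position 6: 'c' vs 'd' => differ
Total differences (Hamming distance): 5

5


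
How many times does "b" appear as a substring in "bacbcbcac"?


Searching for "b" in "bacbcbcac"
Scanning each position:
  Position 0: "b" => MATCH
  Position 1: "a" => no
  Position 2: "c" => no
  Position 3: "b" => MATCH
  Position 4: "c" => no
  Position 5: "b" => MATCH
  Position 6: "c" => no
  Position 7: "a" => no
  Position 8: "c" => no
Total occurrences: 3

3


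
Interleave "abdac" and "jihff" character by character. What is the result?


Interleaving "abdac" and "jihff":
  Position 0: 'a' from first, 'j' from second => "aj"
  Position 1: 'b' from first, 'i' from second => "bi"
  Position 2: 'd' from first, 'h' from second => "dh"
  Position 3: 'a' from first, 'f' from second => "af"
  Position 4: 'c' from first, 'f' from second => "cf"
Result: ajbidhafcf

ajbidhafcf


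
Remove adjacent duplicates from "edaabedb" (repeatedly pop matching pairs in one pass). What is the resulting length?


Input: edaabedb
Stack-based adjacent duplicate removal:
  Read 'e': push. Stack: e
  Read 'd': push. Stack: ed
  Read 'a': push. Stack: eda
  Read 'a': matches stack top 'a' => pop. Stack: ed
  Read 'b': push. Stack: edb
  Read 'e': push. Stack: edbe
  Read 'd': push. Stack: edbed
  Read 'b': push. Stack: edbedb
Final stack: "edbedb" (length 6)

6


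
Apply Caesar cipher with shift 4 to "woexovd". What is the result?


Caesar cipher: shift "woexovd" by 4
  'w' (pos 22) + 4 = pos 0 = 'a'
  'o' (pos 14) + 4 = pos 18 = 's'
  'e' (pos 4) + 4 = pos 8 = 'i'
  'x' (pos 23) + 4 = pos 1 = 'b'
  'o' (pos 14) + 4 = pos 18 = 's'
  'v' (pos 21) + 4 = pos 25 = 'z'
  'd' (pos 3) + 4 = pos 7 = 'h'
Result: asibszh

asibszh


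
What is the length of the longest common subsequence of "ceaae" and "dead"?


LCS of "ceaae" and "dead"
DP table:
           d    e    a    d
      0    0    0    0    0
  c   0    0    0    0    0
  e   0    0    1    1    1
  a   0    0    1    2    2
  a   0    0    1    2    2
  e   0    0    1    2    2
LCS length = dp[5][4] = 2

2


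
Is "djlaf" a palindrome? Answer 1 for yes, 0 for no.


Input: djlaf
Reversed: faljd
  Compare pos 0 ('d') with pos 4 ('f'): MISMATCH
  Compare pos 1 ('j') with pos 3 ('a'): MISMATCH
Result: not a palindrome

0


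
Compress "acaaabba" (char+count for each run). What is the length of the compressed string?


Input: acaaabba
Runs:
  'a' x 1 => "a1"
  'c' x 1 => "c1"
  'a' x 3 => "a3"
  'b' x 2 => "b2"
  'a' x 1 => "a1"
Compressed: "a1c1a3b2a1"
Compressed length: 10

10


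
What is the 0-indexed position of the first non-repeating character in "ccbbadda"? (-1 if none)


Input: ccbbadda
Character frequencies:
  'a': 2
  'b': 2
  'c': 2
  'd': 2
Scanning left to right for freq == 1:
  Position 0 ('c'): freq=2, skip
  Position 1 ('c'): freq=2, skip
  Position 2 ('b'): freq=2, skip
  Position 3 ('b'): freq=2, skip
  Position 4 ('a'): freq=2, skip
  Position 5 ('d'): freq=2, skip
  Position 6 ('d'): freq=2, skip
  Position 7 ('a'): freq=2, skip
  No unique character found => answer = -1

-1


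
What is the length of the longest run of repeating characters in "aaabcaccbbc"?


Input: "aaabcaccbbc"
Scanning for longest run:
  Position 1 ('a'): continues run of 'a', length=2
  Position 2 ('a'): continues run of 'a', length=3
  Position 3 ('b'): new char, reset run to 1
  Position 4 ('c'): new char, reset run to 1
  Position 5 ('a'): new char, reset run to 1
  Position 6 ('c'): new char, reset run to 1
  Position 7 ('c'): continues run of 'c', length=2
  Position 8 ('b'): new char, reset run to 1
  Position 9 ('b'): continues run of 'b', length=2
  Position 10 ('c'): new char, reset run to 1
Longest run: 'a' with length 3

3


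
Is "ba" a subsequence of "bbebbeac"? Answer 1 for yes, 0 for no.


Check if "ba" is a subsequence of "bbebbeac"
Greedy scan:
  Position 0 ('b'): matches sub[0] = 'b'
  Position 1 ('b'): no match needed
  Position 2 ('e'): no match needed
  Position 3 ('b'): no match needed
  Position 4 ('b'): no match needed
  Position 5 ('e'): no match needed
  Position 6 ('a'): matches sub[1] = 'a'
  Position 7 ('c'): no match needed
All 2 characters matched => is a subsequence

1


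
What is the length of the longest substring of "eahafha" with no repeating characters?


Input: "eahafha"
Sliding window (track last position of each char):
  Position 0 ('e'): window [0,0] length 1 -- new best
  Position 1 ('a'): window [0,1] length 2 -- new best
  Position 2 ('h'): window [0,2] length 3 -- new best
  Position 3 ('a'): repeat (last at 1), move window start to 2
  Position 3 ('a'): window [2,3] length 2
  Position 4 ('f'): window [2,4] length 3
  Position 5 ('h'): repeat (last at 2), move window start to 3
  Position 5 ('h'): window [3,5] length 3
  Position 6 ('a'): repeat (last at 3), move window start to 4
  Position 6 ('a'): window [4,6] length 3
Longest substring with no repeats: "eah" with length 3

3


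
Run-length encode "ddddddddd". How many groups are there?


Input: ddddddddd
Scanning for consecutive runs:
  Group 1: 'd' x 9 (positions 0-8)
Total groups: 1

1


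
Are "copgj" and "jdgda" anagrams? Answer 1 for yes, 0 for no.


Strings: "copgj", "jdgda"
Sorted first:  cgjop
Sorted second: addgj
Differ at position 0: 'c' vs 'a' => not anagrams

0


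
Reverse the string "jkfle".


Input: jkfle
Reading characters right to left:
  Position 4: 'e'
  Position 3: 'l'
  Position 2: 'f'
  Position 1: 'k'
  Position 0: 'j'
Reversed: elfkj

elfkj


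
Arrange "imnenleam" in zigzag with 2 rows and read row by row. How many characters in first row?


Zigzag "imnenleam" into 2 rows:
Placing characters:
  'i' => row 0
  'm' => row 1
  'n' => row 0
  'e' => row 1
  'n' => row 0
  'l' => row 1
  'e' => row 0
  'a' => row 1
  'm' => row 0
Rows:
  Row 0: "innem"
  Row 1: "mela"
First row length: 5

5


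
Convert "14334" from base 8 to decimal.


Input: "14334" in base 8
Positional expansion:
  Digit '1' (value 1) x 8^4 = 4096
  Digit '4' (value 4) x 8^3 = 2048
  Digit '3' (value 3) x 8^2 = 192
  Digit '3' (value 3) x 8^1 = 24
  Digit '4' (value 4) x 8^0 = 4
Sum = 6364

6364


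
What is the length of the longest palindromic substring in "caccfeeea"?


Input: "caccfeeea"
Checking substrings for palindromes:
  [0:3] "cac" (len 3) => palindrome
  [5:8] "eee" (len 3) => palindrome
  [2:4] "cc" (len 2) => palindrome
  [5:7] "ee" (len 2) => palindrome
  [6:8] "ee" (len 2) => palindrome
Longest palindromic substring: "cac" with length 3

3


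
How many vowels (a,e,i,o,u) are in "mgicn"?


Input: mgicn
Checking each character:
  'm' at position 0: consonant
  'g' at position 1: consonant
  'i' at position 2: vowel (running total: 1)
  'c' at position 3: consonant
  'n' at position 4: consonant
Total vowels: 1

1


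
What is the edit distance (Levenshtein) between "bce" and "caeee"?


Computing edit distance: "bce" -> "caeee"
DP table:
           c    a    e    e    e
      0    1    2    3    4    5
  b   1    1    2    3    4    5
  c   2    1    2    3    4    5
  e   3    2    2    2    3    4
Edit distance = dp[3][5] = 4

4


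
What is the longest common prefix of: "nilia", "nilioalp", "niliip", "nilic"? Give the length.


Words: nilia, nilioalp, niliip, nilic
  Position 0: all 'n' => match
  Position 1: all 'i' => match
  Position 2: all 'l' => match
  Position 3: all 'i' => match
  Position 4: ('a', 'o', 'i', 'c') => mismatch, stop
LCP = "nili" (length 4)

4


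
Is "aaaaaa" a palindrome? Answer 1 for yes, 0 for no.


Input: aaaaaa
Reversed: aaaaaa
  Compare pos 0 ('a') with pos 5 ('a'): match
  Compare pos 1 ('a') with pos 4 ('a'): match
  Compare pos 2 ('a') with pos 3 ('a'): match
Result: palindrome

1


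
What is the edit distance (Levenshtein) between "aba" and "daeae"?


Computing edit distance: "aba" -> "daeae"
DP table:
           d    a    e    a    e
      0    1    2    3    4    5
  a   1    1    1    2    3    4
  b   2    2    2    2    3    4
  a   3    3    2    3    2    3
Edit distance = dp[3][5] = 3

3


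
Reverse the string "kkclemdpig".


Input: kkclemdpig
Reading characters right to left:
  Position 9: 'g'
  Position 8: 'i'
  Position 7: 'p'
  Position 6: 'd'
  Position 5: 'm'
  Position 4: 'e'
  Position 3: 'l'
  Position 2: 'c'
  Position 1: 'k'
  Position 0: 'k'
Reversed: gipdmelckk

gipdmelckk


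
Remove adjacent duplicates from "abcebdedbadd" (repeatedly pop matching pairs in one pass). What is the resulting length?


Input: abcebdedbadd
Stack-based adjacent duplicate removal:
  Read 'a': push. Stack: a
  Read 'b': push. Stack: ab
  Read 'c': push. Stack: abc
  Read 'e': push. Stack: abce
  Read 'b': push. Stack: abceb
  Read 'd': push. Stack: abcebd
  Read 'e': push. Stack: abcebde
  Read 'd': push. Stack: abcebded
  Read 'b': push. Stack: abcebdedb
  Read 'a': push. Stack: abcebdedba
  Read 'd': push. Stack: abcebdedbad
  Read 'd': matches stack top 'd' => pop. Stack: abcebdedba
Final stack: "abcebdedba" (length 10)

10


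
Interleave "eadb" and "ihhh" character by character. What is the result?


Interleaving "eadb" and "ihhh":
  Position 0: 'e' from first, 'i' from second => "ei"
  Position 1: 'a' from first, 'h' from second => "ah"
  Position 2: 'd' from first, 'h' from second => "dh"
  Position 3: 'b' from first, 'h' from second => "bh"
Result: eiahdhbh

eiahdhbh


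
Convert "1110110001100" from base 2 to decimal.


Input: "1110110001100" in base 2
Positional expansion:
  Digit '1' (value 1) x 2^12 = 4096
  Digit '1' (value 1) x 2^11 = 2048
  Digit '1' (value 1) x 2^10 = 1024
  Digit '0' (value 0) x 2^9 = 0
  Digit '1' (value 1) x 2^8 = 256
  Digit '1' (value 1) x 2^7 = 128
  Digit '0' (value 0) x 2^6 = 0
  Digit '0' (value 0) x 2^5 = 0
  Digit '0' (value 0) x 2^4 = 0
  Digit '1' (value 1) x 2^3 = 8
  Digit '1' (value 1) x 2^2 = 4
  Digit '0' (value 0) x 2^1 = 0
  Digit '0' (value 0) x 2^0 = 0
Sum = 7564

7564


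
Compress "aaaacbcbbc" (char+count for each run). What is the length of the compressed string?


Input: aaaacbcbbc
Runs:
  'a' x 4 => "a4"
  'c' x 1 => "c1"
  'b' x 1 => "b1"
  'c' x 1 => "c1"
  'b' x 2 => "b2"
  'c' x 1 => "c1"
Compressed: "a4c1b1c1b2c1"
Compressed length: 12

12


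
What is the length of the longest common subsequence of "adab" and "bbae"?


LCS of "adab" and "bbae"
DP table:
           b    b    a    e
      0    0    0    0    0
  a   0    0    0    1    1
  d   0    0    0    1    1
  a   0    0    0    1    1
  b   0    1    1    1    1
LCS length = dp[4][4] = 1

1


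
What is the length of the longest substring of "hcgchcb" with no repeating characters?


Input: "hcgchcb"
Sliding window (track last position of each char):
  Position 0 ('h'): window [0,0] length 1 -- new best
  Position 1 ('c'): window [0,1] length 2 -- new best
  Position 2 ('g'): window [0,2] length 3 -- new best
  Position 3 ('c'): repeat (last at 1), move window start to 2
  Position 3 ('c'): window [2,3] length 2
  Position 4 ('h'): window [2,4] length 3
  Position 5 ('c'): repeat (last at 3), move window start to 4
  Position 5 ('c'): window [4,5] length 2
  Position 6 ('b'): window [4,6] length 3
Longest substring with no repeats: "hcg" with length 3

3


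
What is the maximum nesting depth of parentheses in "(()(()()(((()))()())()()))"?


Input: "(()(()()(((()))()())()()))"
Tracking depth:
  Position 0 '(': depth becomes 1
  Position 1 '(': depth becomes 2
  Position 2 ')': depth becomes 1
  Position 3 '(': depth becomes 2
  Position 4 '(': depth becomes 3
  Position 5 ')': depth becomes 2
  Position 6 '(': depth becomes 3
  Position 7 ')': depth becomes 2
  Position 8 '(': depth becomes 3
  Position 9 '(': depth becomes 4
  Position 10 '(': depth becomes 5
  Position 11 '(': depth becomes 6
  Position 12 ')': depth becomes 5
  Position 13 ')': depth becomes 4
  Position 14 ')': depth becomes 3
  Position 15 '(': depth becomes 4
  Position 16 ')': depth becomes 3
  Position 17 '(': depth becomes 4
  Position 18 ')': depth becomes 3
  Position 19 ')': depth becomes 2
  Position 20 '(': depth becomes 3
  Position 21 ')': depth becomes 2
  Position 22 '(': depth becomes 3
  Position 23 ')': depth becomes 2
  Position 24 ')': depth becomes 1
  Position 25 ')': depth becomes 0
Maximum depth reached: 6

6


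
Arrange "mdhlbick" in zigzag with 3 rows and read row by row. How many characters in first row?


Zigzag "mdhlbick" into 3 rows:
Placing characters:
  'm' => row 0
  'd' => row 1
  'h' => row 2
  'l' => row 1
  'b' => row 0
  'i' => row 1
  'c' => row 2
  'k' => row 1
Rows:
  Row 0: "mb"
  Row 1: "dlik"
  Row 2: "hc"
First row length: 2

2


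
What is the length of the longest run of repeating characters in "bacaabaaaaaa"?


Input: "bacaabaaaaaa"
Scanning for longest run:
  Position 1 ('a'): new char, reset run to 1
  Position 2 ('c'): new char, reset run to 1
  Position 3 ('a'): new char, reset run to 1
  Position 4 ('a'): continues run of 'a', length=2
  Position 5 ('b'): new char, reset run to 1
  Position 6 ('a'): new char, reset run to 1
  Position 7 ('a'): continues run of 'a', length=2
  Position 8 ('a'): continues run of 'a', length=3
  Position 9 ('a'): continues run of 'a', length=4
  Position 10 ('a'): continues run of 'a', length=5
  Position 11 ('a'): continues run of 'a', length=6
Longest run: 'a' with length 6

6


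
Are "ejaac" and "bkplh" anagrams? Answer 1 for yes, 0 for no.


Strings: "ejaac", "bkplh"
Sorted first:  aacej
Sorted second: bhklp
Differ at position 0: 'a' vs 'b' => not anagrams

0


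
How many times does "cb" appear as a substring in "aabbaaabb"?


Searching for "cb" in "aabbaaabb"
Scanning each position:
  Position 0: "aa" => no
  Position 1: "ab" => no
  Position 2: "bb" => no
  Position 3: "ba" => no
  Position 4: "aa" => no
  Position 5: "aa" => no
  Position 6: "ab" => no
  Position 7: "bb" => no
Total occurrences: 0

0


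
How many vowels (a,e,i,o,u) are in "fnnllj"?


Input: fnnllj
Checking each character:
  'f' at position 0: consonant
  'n' at position 1: consonant
  'n' at position 2: consonant
  'l' at position 3: consonant
  'l' at position 4: consonant
  'j' at position 5: consonant
Total vowels: 0

0


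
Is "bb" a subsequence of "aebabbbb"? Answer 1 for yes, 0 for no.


Check if "bb" is a subsequence of "aebabbbb"
Greedy scan:
  Position 0 ('a'): no match needed
  Position 1 ('e'): no match needed
  Position 2 ('b'): matches sub[0] = 'b'
  Position 3 ('a'): no match needed
  Position 4 ('b'): matches sub[1] = 'b'
  Position 5 ('b'): no match needed
  Position 6 ('b'): no match needed
  Position 7 ('b'): no match needed
All 2 characters matched => is a subsequence

1


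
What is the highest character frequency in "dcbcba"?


Input: dcbcba
Character counts:
  'a': 1
  'b': 2
  'c': 2
  'd': 1
Maximum frequency: 2

2


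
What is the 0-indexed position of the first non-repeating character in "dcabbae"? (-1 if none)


Input: dcabbae
Character frequencies:
  'a': 2
  'b': 2
  'c': 1
  'd': 1
  'e': 1
Scanning left to right for freq == 1:
  Position 0 ('d'): unique! => answer = 0

0


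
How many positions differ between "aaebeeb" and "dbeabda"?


Comparing "aaebeeb" and "dbeabda" position by position:
  Position 0: 'a' vs 'd' => DIFFER
  Position 1: 'a' vs 'b' => DIFFER
  Position 2: 'e' vs 'e' => same
  Position 3: 'b' vs 'a' => DIFFER
  Position 4: 'e' vs 'b' => DIFFER
  Position 5: 'e' vs 'd' => DIFFER
  Position 6: 'b' vs 'a' => DIFFER
Positions that differ: 6

6


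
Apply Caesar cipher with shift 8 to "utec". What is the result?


Caesar cipher: shift "utec" by 8
  'u' (pos 20) + 8 = pos 2 = 'c'
  't' (pos 19) + 8 = pos 1 = 'b'
  'e' (pos 4) + 8 = pos 12 = 'm'
  'c' (pos 2) + 8 = pos 10 = 'k'
Result: cbmk

cbmk


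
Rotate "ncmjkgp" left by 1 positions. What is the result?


Input: "ncmjkgp", rotate left by 1
First 1 characters: "n"
Remaining characters: "cmjkgp"
Concatenate remaining + first: "cmjkgp" + "n" = "cmjkgpn"

cmjkgpn


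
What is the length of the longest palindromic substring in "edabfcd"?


Input: "edabfcd"
Checking substrings for palindromes:
  No multi-char palindromic substrings found
Longest palindromic substring: "e" with length 1

1


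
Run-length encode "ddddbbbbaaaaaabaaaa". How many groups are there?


Input: ddddbbbbaaaaaabaaaa
Scanning for consecutive runs:
  Group 1: 'd' x 4 (positions 0-3)
  Group 2: 'b' x 4 (positions 4-7)
  Group 3: 'a' x 6 (positions 8-13)
  Group 4: 'b' x 1 (positions 14-14)
  Group 5: 'a' x 4 (positions 15-18)
Total groups: 5

5


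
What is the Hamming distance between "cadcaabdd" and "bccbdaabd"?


Comparing "cadcaabdd" and "bccbdaabd" position by position:
  Position 0: 'c' vs 'b' => differ
  Position 1: 'a' vs 'c' => differ
  Position 2: 'd' vs 'c' => differ
  Position 3: 'c' vs 'b' => differ
  Position 4: 'a' vs 'd' => differ
  Position 5: 'a' vs 'a' => same
  Position 6: 'b' vs 'a' => differ
  Position 7: 'd' vs 'b' => differ
  Position 8: 'd' vs 'd' => same
Total differences (Hamming distance): 7

7


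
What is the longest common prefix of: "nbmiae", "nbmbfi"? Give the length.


Words: nbmiae, nbmbfi
  Position 0: all 'n' => match
  Position 1: all 'b' => match
  Position 2: all 'm' => match
  Position 3: ('i', 'b') => mismatch, stop
LCP = "nbm" (length 3)

3


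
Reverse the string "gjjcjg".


Input: gjjcjg
Reading characters right to left:
  Position 5: 'g'
  Position 4: 'j'
  Position 3: 'c'
  Position 2: 'j'
  Position 1: 'j'
  Position 0: 'g'
Reversed: gjcjjg

gjcjjg


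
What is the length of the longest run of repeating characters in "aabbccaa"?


Input: "aabbccaa"
Scanning for longest run:
  Position 1 ('a'): continues run of 'a', length=2
  Position 2 ('b'): new char, reset run to 1
  Position 3 ('b'): continues run of 'b', length=2
  Position 4 ('c'): new char, reset run to 1
  Position 5 ('c'): continues run of 'c', length=2
  Position 6 ('a'): new char, reset run to 1
  Position 7 ('a'): continues run of 'a', length=2
Longest run: 'a' with length 2

2


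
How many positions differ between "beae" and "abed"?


Comparing "beae" and "abed" position by position:
  Position 0: 'b' vs 'a' => DIFFER
  Position 1: 'e' vs 'b' => DIFFER
  Position 2: 'a' vs 'e' => DIFFER
  Position 3: 'e' vs 'd' => DIFFER
Positions that differ: 4

4


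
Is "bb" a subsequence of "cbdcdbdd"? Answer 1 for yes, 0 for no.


Check if "bb" is a subsequence of "cbdcdbdd"
Greedy scan:
  Position 0 ('c'): no match needed
  Position 1 ('b'): matches sub[0] = 'b'
  Position 2 ('d'): no match needed
  Position 3 ('c'): no match needed
  Position 4 ('d'): no match needed
  Position 5 ('b'): matches sub[1] = 'b'
  Position 6 ('d'): no match needed
  Position 7 ('d'): no match needed
All 2 characters matched => is a subsequence

1


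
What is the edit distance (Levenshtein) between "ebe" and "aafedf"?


Computing edit distance: "ebe" -> "aafedf"
DP table:
           a    a    f    e    d    f
      0    1    2    3    4    5    6
  e   1    1    2    3    3    4    5
  b   2    2    2    3    4    4    5
  e   3    3    3    3    3    4    5
Edit distance = dp[3][6] = 5

5


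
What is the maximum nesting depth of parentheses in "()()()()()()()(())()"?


Input: "()()()()()()()(())()"
Tracking depth:
  Position 0 '(': depth becomes 1
  Position 1 ')': depth becomes 0
  Position 2 '(': depth becomes 1
  Position 3 ')': depth becomes 0
  Position 4 '(': depth becomes 1
  Position 5 ')': depth becomes 0
  Position 6 '(': depth becomes 1
  Position 7 ')': depth becomes 0
  Position 8 '(': depth becomes 1
  Position 9 ')': depth becomes 0
  Position 10 '(': depth becomes 1
  Position 11 ')': depth becomes 0
  Position 12 '(': depth becomes 1
  Position 13 ')': depth becomes 0
  Position 14 '(': depth becomes 1
  Position 15 '(': depth becomes 2
  Position 16 ')': depth becomes 1
  Position 17 ')': depth becomes 0
  Position 18 '(': depth becomes 1
  Position 19 ')': depth becomes 0
Maximum depth reached: 2

2


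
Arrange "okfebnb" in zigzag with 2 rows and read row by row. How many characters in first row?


Zigzag "okfebnb" into 2 rows:
Placing characters:
  'o' => row 0
  'k' => row 1
  'f' => row 0
  'e' => row 1
  'b' => row 0
  'n' => row 1
  'b' => row 0
Rows:
  Row 0: "ofbb"
  Row 1: "ken"
First row length: 4

4


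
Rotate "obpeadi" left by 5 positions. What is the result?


Input: "obpeadi", rotate left by 5
First 5 characters: "obpea"
Remaining characters: "di"
Concatenate remaining + first: "di" + "obpea" = "diobpea"

diobpea


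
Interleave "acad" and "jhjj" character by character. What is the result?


Interleaving "acad" and "jhjj":
  Position 0: 'a' from first, 'j' from second => "aj"
  Position 1: 'c' from first, 'h' from second => "ch"
  Position 2: 'a' from first, 'j' from second => "aj"
  Position 3: 'd' from first, 'j' from second => "dj"
Result: ajchajdj

ajchajdj


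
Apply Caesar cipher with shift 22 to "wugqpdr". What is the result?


Caesar cipher: shift "wugqpdr" by 22
  'w' (pos 22) + 22 = pos 18 = 's'
  'u' (pos 20) + 22 = pos 16 = 'q'
  'g' (pos 6) + 22 = pos 2 = 'c'
  'q' (pos 16) + 22 = pos 12 = 'm'
  'p' (pos 15) + 22 = pos 11 = 'l'
  'd' (pos 3) + 22 = pos 25 = 'z'
  'r' (pos 17) + 22 = pos 13 = 'n'
Result: sqcmlzn

sqcmlzn


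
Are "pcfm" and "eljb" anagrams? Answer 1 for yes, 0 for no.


Strings: "pcfm", "eljb"
Sorted first:  cfmp
Sorted second: bejl
Differ at position 0: 'c' vs 'b' => not anagrams

0


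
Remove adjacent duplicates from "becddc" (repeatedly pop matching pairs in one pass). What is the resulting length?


Input: becddc
Stack-based adjacent duplicate removal:
  Read 'b': push. Stack: b
  Read 'e': push. Stack: be
  Read 'c': push. Stack: bec
  Read 'd': push. Stack: becd
  Read 'd': matches stack top 'd' => pop. Stack: bec
  Read 'c': matches stack top 'c' => pop. Stack: be
Final stack: "be" (length 2)

2


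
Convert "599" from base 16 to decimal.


Input: "599" in base 16
Positional expansion:
  Digit '5' (value 5) x 16^2 = 1280
  Digit '9' (value 9) x 16^1 = 144
  Digit '9' (value 9) x 16^0 = 9
Sum = 1433

1433


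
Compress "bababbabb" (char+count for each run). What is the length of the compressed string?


Input: bababbabb
Runs:
  'b' x 1 => "b1"
  'a' x 1 => "a1"
  'b' x 1 => "b1"
  'a' x 1 => "a1"
  'b' x 2 => "b2"
  'a' x 1 => "a1"
  'b' x 2 => "b2"
Compressed: "b1a1b1a1b2a1b2"
Compressed length: 14

14


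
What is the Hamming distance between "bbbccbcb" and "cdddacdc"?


Comparing "bbbccbcb" and "cdddacdc" position by position:
  Position 0: 'b' vs 'c' => differ
  Position 1: 'b' vs 'd' => differ
  Position 2: 'b' vs 'd' => differ
  Position 3: 'c' vs 'd' => differ
  Position 4: 'c' vs 'a' => differ
  Position 5: 'b' vs 'c' => differ
  Position 6: 'c' vs 'd' => differ
  Position 7: 'b' vs 'c' => differ
Total differences (Hamming distance): 8

8


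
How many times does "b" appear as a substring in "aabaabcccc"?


Searching for "b" in "aabaabcccc"
Scanning each position:
  Position 0: "a" => no
  Position 1: "a" => no
  Position 2: "b" => MATCH
  Position 3: "a" => no
  Position 4: "a" => no
  Position 5: "b" => MATCH
  Position 6: "c" => no
  Position 7: "c" => no
  Position 8: "c" => no
  Position 9: "c" => no
Total occurrences: 2

2


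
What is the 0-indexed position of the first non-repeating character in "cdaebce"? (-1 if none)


Input: cdaebce
Character frequencies:
  'a': 1
  'b': 1
  'c': 2
  'd': 1
  'e': 2
Scanning left to right for freq == 1:
  Position 0 ('c'): freq=2, skip
  Position 1 ('d'): unique! => answer = 1

1


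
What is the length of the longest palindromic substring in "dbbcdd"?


Input: "dbbcdd"
Checking substrings for palindromes:
  [1:3] "bb" (len 2) => palindrome
  [4:6] "dd" (len 2) => palindrome
Longest palindromic substring: "bb" with length 2

2


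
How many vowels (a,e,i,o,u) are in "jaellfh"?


Input: jaellfh
Checking each character:
  'j' at position 0: consonant
  'a' at position 1: vowel (running total: 1)
  'e' at position 2: vowel (running total: 2)
  'l' at position 3: consonant
  'l' at position 4: consonant
  'f' at position 5: consonant
  'h' at position 6: consonant
Total vowels: 2

2


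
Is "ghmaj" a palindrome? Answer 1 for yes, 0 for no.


Input: ghmaj
Reversed: jamhg
  Compare pos 0 ('g') with pos 4 ('j'): MISMATCH
  Compare pos 1 ('h') with pos 3 ('a'): MISMATCH
Result: not a palindrome

0


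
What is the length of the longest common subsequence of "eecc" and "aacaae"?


LCS of "eecc" and "aacaae"
DP table:
           a    a    c    a    a    e
      0    0    0    0    0    0    0
  e   0    0    0    0    0    0    1
  e   0    0    0    0    0    0    1
  c   0    0    0    1    1    1    1
  c   0    0    0    1    1    1    1
LCS length = dp[4][6] = 1

1


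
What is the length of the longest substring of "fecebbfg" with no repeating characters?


Input: "fecebbfg"
Sliding window (track last position of each char):
  Position 0 ('f'): window [0,0] length 1 -- new best
  Position 1 ('e'): window [0,1] length 2 -- new best
  Position 2 ('c'): window [0,2] length 3 -- new best
  Position 3 ('e'): repeat (last at 1), move window start to 2
  Position 3 ('e'): window [2,3] length 2
  Position 4 ('b'): window [2,4] length 3
  Position 5 ('b'): repeat (last at 4), move window start to 5
  Position 5 ('b'): window [5,5] length 1
  Position 6 ('f'): window [5,6] length 2
  Position 7 ('g'): window [5,7] length 3
Longest substring with no repeats: "fec" with length 3

3


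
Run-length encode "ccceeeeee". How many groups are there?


Input: ccceeeeee
Scanning for consecutive runs:
  Group 1: 'c' x 3 (positions 0-2)
  Group 2: 'e' x 6 (positions 3-8)
Total groups: 2

2


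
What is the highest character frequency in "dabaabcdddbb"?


Input: dabaabcdddbb
Character counts:
  'a': 3
  'b': 4
  'c': 1
  'd': 4
Maximum frequency: 4

4


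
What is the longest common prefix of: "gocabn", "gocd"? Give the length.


Words: gocabn, gocd
  Position 0: all 'g' => match
  Position 1: all 'o' => match
  Position 2: all 'c' => match
  Position 3: ('a', 'd') => mismatch, stop
LCP = "goc" (length 3)

3


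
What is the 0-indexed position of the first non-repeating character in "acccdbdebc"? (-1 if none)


Input: acccdbdebc
Character frequencies:
  'a': 1
  'b': 2
  'c': 4
  'd': 2
  'e': 1
Scanning left to right for freq == 1:
  Position 0 ('a'): unique! => answer = 0

0


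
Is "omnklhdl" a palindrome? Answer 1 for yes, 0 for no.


Input: omnklhdl
Reversed: ldhlknmo
  Compare pos 0 ('o') with pos 7 ('l'): MISMATCH
  Compare pos 1 ('m') with pos 6 ('d'): MISMATCH
  Compare pos 2 ('n') with pos 5 ('h'): MISMATCH
  Compare pos 3 ('k') with pos 4 ('l'): MISMATCH
Result: not a palindrome

0


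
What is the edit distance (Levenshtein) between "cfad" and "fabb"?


Computing edit distance: "cfad" -> "fabb"
DP table:
           f    a    b    b
      0    1    2    3    4
  c   1    1    2    3    4
  f   2    1    2    3    4
  a   3    2    1    2    3
  d   4    3    2    2    3
Edit distance = dp[4][4] = 3

3


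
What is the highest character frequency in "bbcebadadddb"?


Input: bbcebadadddb
Character counts:
  'a': 2
  'b': 4
  'c': 1
  'd': 4
  'e': 1
Maximum frequency: 4

4


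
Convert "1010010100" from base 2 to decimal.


Input: "1010010100" in base 2
Positional expansion:
  Digit '1' (value 1) x 2^9 = 512
  Digit '0' (value 0) x 2^8 = 0
  Digit '1' (value 1) x 2^7 = 128
  Digit '0' (value 0) x 2^6 = 0
  Digit '0' (value 0) x 2^5 = 0
  Digit '1' (value 1) x 2^4 = 16
  Digit '0' (value 0) x 2^3 = 0
  Digit '1' (value 1) x 2^2 = 4
  Digit '0' (value 0) x 2^1 = 0
  Digit '0' (value 0) x 2^0 = 0
Sum = 660

660


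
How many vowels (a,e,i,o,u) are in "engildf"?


Input: engildf
Checking each character:
  'e' at position 0: vowel (running total: 1)
  'n' at position 1: consonant
  'g' at position 2: consonant
  'i' at position 3: vowel (running total: 2)
  'l' at position 4: consonant
  'd' at position 5: consonant
  'f' at position 6: consonant
Total vowels: 2

2


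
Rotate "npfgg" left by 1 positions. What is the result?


Input: "npfgg", rotate left by 1
First 1 characters: "n"
Remaining characters: "pfgg"
Concatenate remaining + first: "pfgg" + "n" = "pfggn"

pfggn


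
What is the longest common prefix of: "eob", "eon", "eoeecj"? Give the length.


Words: eob, eon, eoeecj
  Position 0: all 'e' => match
  Position 1: all 'o' => match
  Position 2: ('b', 'n', 'e') => mismatch, stop
LCP = "eo" (length 2)

2


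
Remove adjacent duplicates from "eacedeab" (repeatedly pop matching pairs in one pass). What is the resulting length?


Input: eacedeab
Stack-based adjacent duplicate removal:
  Read 'e': push. Stack: e
  Read 'a': push. Stack: ea
  Read 'c': push. Stack: eac
  Read 'e': push. Stack: eace
  Read 'd': push. Stack: eaced
  Read 'e': push. Stack: eacede
  Read 'a': push. Stack: eacedea
  Read 'b': push. Stack: eacedeab
Final stack: "eacedeab" (length 8)

8


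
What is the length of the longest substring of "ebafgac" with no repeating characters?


Input: "ebafgac"
Sliding window (track last position of each char):
  Position 0 ('e'): window [0,0] length 1 -- new best
  Position 1 ('b'): window [0,1] length 2 -- new best
  Position 2 ('a'): window [0,2] length 3 -- new best
  Position 3 ('f'): window [0,3] length 4 -- new best
  Position 4 ('g'): window [0,4] length 5 -- new best
  Position 5 ('a'): repeat (last at 2), move window start to 3
  Position 5 ('a'): window [3,5] length 3
  Position 6 ('c'): window [3,6] length 4
Longest substring with no repeats: "ebafg" with length 5

5


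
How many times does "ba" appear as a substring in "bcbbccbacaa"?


Searching for "ba" in "bcbbccbacaa"
Scanning each position:
  Position 0: "bc" => no
  Position 1: "cb" => no
  Position 2: "bb" => no
  Position 3: "bc" => no
  Position 4: "cc" => no
  Position 5: "cb" => no
  Position 6: "ba" => MATCH
  Position 7: "ac" => no
  Position 8: "ca" => no
  Position 9: "aa" => no
Total occurrences: 1

1


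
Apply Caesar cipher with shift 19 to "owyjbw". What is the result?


Caesar cipher: shift "owyjbw" by 19
  'o' (pos 14) + 19 = pos 7 = 'h'
  'w' (pos 22) + 19 = pos 15 = 'p'
  'y' (pos 24) + 19 = pos 17 = 'r'
  'j' (pos 9) + 19 = pos 2 = 'c'
  'b' (pos 1) + 19 = pos 20 = 'u'
  'w' (pos 22) + 19 = pos 15 = 'p'
Result: hprcup

hprcup


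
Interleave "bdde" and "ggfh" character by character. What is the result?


Interleaving "bdde" and "ggfh":
  Position 0: 'b' from first, 'g' from second => "bg"
  Position 1: 'd' from first, 'g' from second => "dg"
  Position 2: 'd' from first, 'f' from second => "df"
  Position 3: 'e' from first, 'h' from second => "eh"
Result: bgdgdfeh

bgdgdfeh


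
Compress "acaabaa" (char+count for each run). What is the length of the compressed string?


Input: acaabaa
Runs:
  'a' x 1 => "a1"
  'c' x 1 => "c1"
  'a' x 2 => "a2"
  'b' x 1 => "b1"
  'a' x 2 => "a2"
Compressed: "a1c1a2b1a2"
Compressed length: 10

10


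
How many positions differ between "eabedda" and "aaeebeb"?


Comparing "eabedda" and "aaeebeb" position by position:
  Position 0: 'e' vs 'a' => DIFFER
  Position 1: 'a' vs 'a' => same
  Position 2: 'b' vs 'e' => DIFFER
  Position 3: 'e' vs 'e' => same
  Position 4: 'd' vs 'b' => DIFFER
  Position 5: 'd' vs 'e' => DIFFER
  Position 6: 'a' vs 'b' => DIFFER
Positions that differ: 5

5


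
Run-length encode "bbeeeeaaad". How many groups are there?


Input: bbeeeeaaad
Scanning for consecutive runs:
  Group 1: 'b' x 2 (positions 0-1)
  Group 2: 'e' x 4 (positions 2-5)
  Group 3: 'a' x 3 (positions 6-8)
  Group 4: 'd' x 1 (positions 9-9)
Total groups: 4

4


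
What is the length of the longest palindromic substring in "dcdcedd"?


Input: "dcdcedd"
Checking substrings for palindromes:
  [0:3] "dcd" (len 3) => palindrome
  [1:4] "cdc" (len 3) => palindrome
  [5:7] "dd" (len 2) => palindrome
Longest palindromic substring: "dcd" with length 3

3


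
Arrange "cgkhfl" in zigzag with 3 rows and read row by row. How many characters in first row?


Zigzag "cgkhfl" into 3 rows:
Placing characters:
  'c' => row 0
  'g' => row 1
  'k' => row 2
  'h' => row 1
  'f' => row 0
  'l' => row 1
Rows:
  Row 0: "cf"
  Row 1: "ghl"
  Row 2: "k"
First row length: 2

2


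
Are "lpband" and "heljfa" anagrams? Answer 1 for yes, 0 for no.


Strings: "lpband", "heljfa"
Sorted first:  abdlnp
Sorted second: aefhjl
Differ at position 1: 'b' vs 'e' => not anagrams

0


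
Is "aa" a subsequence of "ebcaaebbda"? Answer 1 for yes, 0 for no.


Check if "aa" is a subsequence of "ebcaaebbda"
Greedy scan:
  Position 0 ('e'): no match needed
  Position 1 ('b'): no match needed
  Position 2 ('c'): no match needed
  Position 3 ('a'): matches sub[0] = 'a'
  Position 4 ('a'): matches sub[1] = 'a'
  Position 5 ('e'): no match needed
  Position 6 ('b'): no match needed
  Position 7 ('b'): no match needed
  Position 8 ('d'): no match needed
  Position 9 ('a'): no match needed
All 2 characters matched => is a subsequence

1


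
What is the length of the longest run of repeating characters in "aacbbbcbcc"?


Input: "aacbbbcbcc"
Scanning for longest run:
  Position 1 ('a'): continues run of 'a', length=2
  Position 2 ('c'): new char, reset run to 1
  Position 3 ('b'): new char, reset run to 1
  Position 4 ('b'): continues run of 'b', length=2
  Position 5 ('b'): continues run of 'b', length=3
  Position 6 ('c'): new char, reset run to 1
  Position 7 ('b'): new char, reset run to 1
  Position 8 ('c'): new char, reset run to 1
  Position 9 ('c'): continues run of 'c', length=2
Longest run: 'b' with length 3

3


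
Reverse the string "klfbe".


Input: klfbe
Reading characters right to left:
  Position 4: 'e'
  Position 3: 'b'
  Position 2: 'f'
  Position 1: 'l'
  Position 0: 'k'
Reversed: ebflk

ebflk


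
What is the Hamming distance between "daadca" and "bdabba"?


Comparing "daadca" and "bdabba" position by position:
  Position 0: 'd' vs 'b' => differ
  Position 1: 'a' vs 'd' => differ
  Position 2: 'a' vs 'a' => same
  Position 3: 'd' vs 'b' => differ
  Position 4: 'c' vs 'b' => differ
  Position 5: 'a' vs 'a' => same
Total differences (Hamming distance): 4

4


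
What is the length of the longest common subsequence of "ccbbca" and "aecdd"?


LCS of "ccbbca" and "aecdd"
DP table:
           a    e    c    d    d
      0    0    0    0    0    0
  c   0    0    0    1    1    1
  c   0    0    0    1    1    1
  b   0    0    0    1    1    1
  b   0    0    0    1    1    1
  c   0    0    0    1    1    1
  a   0    1    1    1    1    1
LCS length = dp[6][5] = 1

1


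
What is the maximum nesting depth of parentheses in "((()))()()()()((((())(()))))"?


Input: "((()))()()()()((((())(()))))"
Tracking depth:
  Position 0 '(': depth becomes 1
  Position 1 '(': depth becomes 2
  Position 2 '(': depth becomes 3
  Position 3 ')': depth becomes 2
  Position 4 ')': depth becomes 1
  Position 5 ')': depth becomes 0
  Position 6 '(': depth becomes 1
  Position 7 ')': depth becomes 0
  Position 8 '(': depth becomes 1
  Position 9 ')': depth becomes 0
  Position 10 '(': depth becomes 1
  Position 11 ')': depth becomes 0
  Position 12 '(': depth becomes 1
  Position 13 ')': depth becomes 0
  Position 14 '(': depth becomes 1
  Position 15 '(': depth becomes 2
  Position 16 '(': depth becomes 3
  Position 17 '(': depth becomes 4
  Position 18 '(': depth becomes 5
  Position 19 ')': depth becomes 4
  Position 20 ')': depth becomes 3
  Position 21 '(': depth becomes 4
  Position 22 '(': depth becomes 5
  Position 23 ')': depth becomes 4
  Position 24 ')': depth becomes 3
  Position 25 ')': depth becomes 2
  Position 26 ')': depth becomes 1
  Position 27 ')': depth becomes 0
Maximum depth reached: 5

5


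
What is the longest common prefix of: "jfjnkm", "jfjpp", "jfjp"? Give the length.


Words: jfjnkm, jfjpp, jfjp
  Position 0: all 'j' => match
  Position 1: all 'f' => match
  Position 2: all 'j' => match
  Position 3: ('n', 'p', 'p') => mismatch, stop
LCP = "jfj" (length 3)

3


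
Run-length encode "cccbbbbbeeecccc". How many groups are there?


Input: cccbbbbbeeecccc
Scanning for consecutive runs:
  Group 1: 'c' x 3 (positions 0-2)
  Group 2: 'b' x 5 (positions 3-7)
  Group 3: 'e' x 3 (positions 8-10)
  Group 4: 'c' x 4 (positions 11-14)
Total groups: 4

4


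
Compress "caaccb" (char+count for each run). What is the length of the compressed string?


Input: caaccb
Runs:
  'c' x 1 => "c1"
  'a' x 2 => "a2"
  'c' x 2 => "c2"
  'b' x 1 => "b1"
Compressed: "c1a2c2b1"
Compressed length: 8

8


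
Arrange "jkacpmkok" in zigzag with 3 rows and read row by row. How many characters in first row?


Zigzag "jkacpmkok" into 3 rows:
Placing characters:
  'j' => row 0
  'k' => row 1
  'a' => row 2
  'c' => row 1
  'p' => row 0
  'm' => row 1
  'k' => row 2
  'o' => row 1
  'k' => row 0
Rows:
  Row 0: "jpk"
  Row 1: "kcmo"
  Row 2: "ak"
First row length: 3

3


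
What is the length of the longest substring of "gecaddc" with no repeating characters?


Input: "gecaddc"
Sliding window (track last position of each char):
  Position 0 ('g'): window [0,0] length 1 -- new best
  Position 1 ('e'): window [0,1] length 2 -- new best
  Position 2 ('c'): window [0,2] length 3 -- new best
  Position 3 ('a'): window [0,3] length 4 -- new best
  Position 4 ('d'): window [0,4] length 5 -- new best
  Position 5 ('d'): repeat (last at 4), move window start to 5
  Position 5 ('d'): window [5,5] length 1
  Position 6 ('c'): window [5,6] length 2
Longest substring with no repeats: "gecad" with length 5

5


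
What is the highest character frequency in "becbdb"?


Input: becbdb
Character counts:
  'b': 3
  'c': 1
  'd': 1
  'e': 1
Maximum frequency: 3

3


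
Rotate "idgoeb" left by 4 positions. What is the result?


Input: "idgoeb", rotate left by 4
First 4 characters: "idgo"
Remaining characters: "eb"
Concatenate remaining + first: "eb" + "idgo" = "ebidgo"

ebidgo


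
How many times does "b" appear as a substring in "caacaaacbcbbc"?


Searching for "b" in "caacaaacbcbbc"
Scanning each position:
  Position 0: "c" => no
  Position 1: "a" => no
  Position 2: "a" => no
  Position 3: "c" => no
  Position 4: "a" => no
  Position 5: "a" => no
  Position 6: "a" => no
  Position 7: "c" => no
  Position 8: "b" => MATCH
  Position 9: "c" => no
  Position 10: "b" => MATCH
  Position 11: "b" => MATCH
  Position 12: "c" => no
Total occurrences: 3

3


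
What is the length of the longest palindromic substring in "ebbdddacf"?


Input: "ebbdddacf"
Checking substrings for palindromes:
  [3:6] "ddd" (len 3) => palindrome
  [1:3] "bb" (len 2) => palindrome
  [3:5] "dd" (len 2) => palindrome
  [4:6] "dd" (len 2) => palindrome
Longest palindromic substring: "ddd" with length 3

3


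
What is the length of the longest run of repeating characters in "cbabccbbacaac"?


Input: "cbabccbbacaac"
Scanning for longest run:
  Position 1 ('b'): new char, reset run to 1
  Position 2 ('a'): new char, reset run to 1
  Position 3 ('b'): new char, reset run to 1
  Position 4 ('c'): new char, reset run to 1
  Position 5 ('c'): continues run of 'c', length=2
  Position 6 ('b'): new char, reset run to 1
  Position 7 ('b'): continues run of 'b', length=2
  Position 8 ('a'): new char, reset run to 1
  Position 9 ('c'): new char, reset run to 1
  Position 10 ('a'): new char, reset run to 1
  Position 11 ('a'): continues run of 'a', length=2
  Position 12 ('c'): new char, reset run to 1
Longest run: 'c' with length 2

2
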